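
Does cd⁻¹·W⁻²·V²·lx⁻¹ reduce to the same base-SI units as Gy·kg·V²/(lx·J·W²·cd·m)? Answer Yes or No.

Left side:
  W = J/s (power = energy per time),
      = kg·m²·s⁻³.
  So W⁻² = kg⁻²·m⁻⁴·s⁶.
  V = W/A (potential = power per current),
      = kg·m²·s⁻³·A⁻¹.
  So V² = kg²·m⁴·s⁻⁶·A⁻².
  lx = lm/m² (illuminance = luminous flux per area),
      = m⁻²·cd.
  So lx⁻¹ = m²·cd⁻¹.
  Combining: cd⁻¹·W⁻²·V²·lx⁻¹ = cd⁻¹ · (kg⁻²·m⁻⁴·s⁶) · (kg²·m⁴·s⁻⁶·A⁻²) · (m²·cd⁻¹) = m²·A⁻²·cd⁻².
Right side:
  lx = m⁻²·cd.
  So lx⁻¹ = m²·cd⁻¹.
  Gy = m²·s⁻².
  J = kg·m²·s⁻².
  So J⁻¹ = kg⁻¹·m⁻²·s².
  W = kg·m²·s⁻³.
  So W⁻² = kg⁻²·m⁻⁴·s⁶.
  V = kg·m²·s⁻³·A⁻¹.
  So V² = kg²·m⁴·s⁻⁶·A⁻².
  Combining: lx⁻¹·Gy·J⁻¹·kg·W⁻²·V²·cd⁻¹·m⁻¹ = (m²·cd⁻¹) · (m²·s⁻²) · (kg⁻¹·m⁻²·s²) · kg · (kg⁻²·m⁻⁴·s⁶) · (kg²·m⁴·s⁻⁶·A⁻²) · cd⁻¹ · m⁻¹ = m·A⁻²·cd⁻².
Left is m²·A⁻²·cd⁻²; right is m·A⁻²·cd⁻² — different.

No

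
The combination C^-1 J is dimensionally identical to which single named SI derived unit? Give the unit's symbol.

C = A·s = s·A (charge = current × time).
So C⁻¹ = s⁻¹·A⁻¹.
J = N·m (work = force × distance),
    = kg·m²·s⁻².
Combining: C⁻¹·J = (s⁻¹·A⁻¹) · (kg·m²·s⁻²) = kg·m²·s⁻³·A⁻¹.
kg·m²·s⁻³·A⁻¹ is the base-SI form of the volt.

V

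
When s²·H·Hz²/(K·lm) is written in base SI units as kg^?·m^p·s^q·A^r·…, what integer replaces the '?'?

H = Wb/A (inductance = flux per current),
    = kg·m²·s⁻²·A⁻².
Hz = 1/s = s⁻¹ (frequency is cycles per second).
So Hz² = s⁻².
lm = cd·sr = cd (luminous flux; sr is dimensionless).
So lm⁻¹ = cd⁻¹.
Combining: s²·H·Hz²·K⁻¹·lm⁻¹ = s² · (kg·m²·s⁻²·A⁻²) · s⁻² · K⁻¹ · cd⁻¹ = kg·m²·s⁻²·A⁻²·K⁻¹·cd⁻¹.
The exponent of kg is 1.

1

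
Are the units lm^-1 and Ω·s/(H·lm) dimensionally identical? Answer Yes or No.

Yes

Left side:
  lm = cd.
  So lm⁻¹ = cd⁻¹.
Right side:
  H = kg·m²·s⁻²·A⁻².
  So H⁻¹ = kg⁻¹·m⁻²·s²·A².
  Ω = kg·m²·s⁻³·A⁻².
  lm = cd.
  So lm⁻¹ = cd⁻¹.
  Combining: H⁻¹·Ω·s·lm⁻¹ = (kg⁻¹·m⁻²·s²·A²) · (kg·m²·s⁻³·A⁻²) · s · cd⁻¹ = cd⁻¹.
Both reduce to cd⁻¹.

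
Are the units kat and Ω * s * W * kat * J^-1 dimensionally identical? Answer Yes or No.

Left side:
  kat = mol/s = s⁻¹·mol (catalytic activity).
Right side:
  Ω = V/A (resistance = voltage per current),
      = kg·m²·s⁻³·A⁻².
  W = J/s (power = energy per time),
      = kg·m²·s⁻³.
  kat = mol/s = s⁻¹·mol (catalytic activity).
  J = N·m (work = force × distance),
      = kg·m²·s⁻².
  So J⁻¹ = kg⁻¹·m⁻²·s².
  Combining: Ω·s·W·kat·J⁻¹ = (kg·m²·s⁻³·A⁻²) · s · (kg·m²·s⁻³) · (s⁻¹·mol) · (kg⁻¹·m⁻²·s²) = kg·m²·s⁻⁴·A⁻²·mol.
Left is s⁻¹·mol; right is kg·m²·s⁻⁴·A⁻²·mol — different.

No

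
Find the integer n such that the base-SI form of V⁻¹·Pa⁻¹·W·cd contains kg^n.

V = kg·m²·s⁻³·A⁻¹.
So V⁻¹ = kg⁻¹·m⁻²·s³·A.
Pa = kg·m⁻¹·s⁻².
So Pa⁻¹ = kg⁻¹·m·s².
W = kg·m²·s⁻³.
Combining: V⁻¹·Pa⁻¹·W·cd = (kg⁻¹·m⁻²·s³·A) · (kg⁻¹·m·s²) · (kg·m²·s⁻³) · cd = kg⁻¹·m·s²·A·cd.
The exponent of kg is -1.

-1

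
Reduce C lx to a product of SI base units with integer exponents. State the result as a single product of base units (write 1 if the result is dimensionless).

m⁻²·s·A·cd

C = s·A.
lx = m⁻²·cd.
Combining: C·lx = (s·A) · (m⁻²·cd) = m⁻²·s·A·cd.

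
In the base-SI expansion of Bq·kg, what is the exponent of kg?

Bq = 1/s = s⁻¹ (activity is decays per second).
Combining: Bq·kg = s⁻¹ · kg = kg·s⁻¹.
The exponent of kg is 1.

1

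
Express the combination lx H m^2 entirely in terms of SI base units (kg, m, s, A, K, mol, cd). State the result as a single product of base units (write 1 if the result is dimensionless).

lx = m⁻²·cd.
H = kg·m²·s⁻²·A⁻².
Combining: lx·H·m² = (m⁻²·cd) · (kg·m²·s⁻²·A⁻²) · m² = kg·m²·s⁻²·A⁻²·cd.

kg·m²·s⁻²·A⁻²·cd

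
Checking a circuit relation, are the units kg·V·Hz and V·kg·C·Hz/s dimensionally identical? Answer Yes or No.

No

Left side:
  V = kg·m²·s⁻³·A⁻¹.
  Hz = s⁻¹.
  Combining: kg·V·Hz = kg · (kg·m²·s⁻³·A⁻¹) · s⁻¹ = kg²·m²·s⁻⁴·A⁻¹.
Right side:
  V = W/A (potential = power per current),
      = kg·m²·s⁻³·A⁻¹.
  C = A·s = s·A (charge = current × time).
  Hz = 1/s = s⁻¹ (frequency is cycles per second).
  Combining: V·kg·s⁻¹·C·Hz = (kg·m²·s⁻³·A⁻¹) · kg · s⁻¹ · (s·A) · s⁻¹ = kg²·m²·s⁻⁴.
Left is kg²·m²·s⁻⁴·A⁻¹; right is kg²·m²·s⁻⁴ — different.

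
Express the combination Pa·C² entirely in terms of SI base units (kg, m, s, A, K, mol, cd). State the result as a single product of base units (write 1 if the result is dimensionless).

Pa = N/m² (pressure = force per area),
    = kg·m⁻¹·s⁻².
C = A·s = s·A (charge = current × time).
So C² = s²·A².
Combining: Pa·C² = (kg·m⁻¹·s⁻²) · (s²·A²) = kg·m⁻¹·A².

kg·m⁻¹·A²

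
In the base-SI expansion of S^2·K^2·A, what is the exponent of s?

S = 1/Ω (conductance is reciprocal resistance),
    = kg⁻¹·m⁻²·s³·A².
So S² = kg⁻²·m⁻⁴·s⁶·A⁴.
Combining: S²·K²·A = (kg⁻²·m⁻⁴·s⁶·A⁴) · K² · A = kg⁻²·m⁻⁴·s⁶·A⁵·K².
The exponent of s is 6.

6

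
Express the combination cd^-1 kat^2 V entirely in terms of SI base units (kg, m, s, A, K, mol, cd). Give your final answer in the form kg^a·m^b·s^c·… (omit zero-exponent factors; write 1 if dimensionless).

kg·m²·s⁻⁵·A⁻¹·mol²·cd⁻¹

kat = s⁻¹·mol.
So kat² = s⁻²·mol².
V = kg·m²·s⁻³·A⁻¹.
Combining: cd⁻¹·kat²·V = cd⁻¹ · (s⁻²·mol²) · (kg·m²·s⁻³·A⁻¹) = kg·m²·s⁻⁵·A⁻¹·mol²·cd⁻¹.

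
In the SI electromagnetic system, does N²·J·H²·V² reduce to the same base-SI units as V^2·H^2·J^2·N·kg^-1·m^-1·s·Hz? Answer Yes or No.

No

Left side:
  N = kg·m·s⁻².
  So N² = kg²·m²·s⁻⁴.
  J = kg·m²·s⁻².
  H = kg·m²·s⁻²·A⁻².
  So H² = kg²·m⁴·s⁻⁴·A⁻⁴.
  V = kg·m²·s⁻³·A⁻¹.
  So V² = kg²·m⁴·s⁻⁶·A⁻².
  Combining: N²·J·H²·V² = (kg²·m²·s⁻⁴) · (kg·m²·s⁻²) · (kg²·m⁴·s⁻⁴·A⁻⁴) · (kg²·m⁴·s⁻⁶·A⁻²) = kg⁷·m¹²·s⁻¹⁶·A⁻⁶.
Right side:
  V = W/A (potential = power per current),
      = kg·m²·s⁻³·A⁻¹.
  So V² = kg²·m⁴·s⁻⁶·A⁻².
  H = Wb/A (inductance = flux per current),
      = kg·m²·s⁻²·A⁻².
  So H² = kg²·m⁴·s⁻⁴·A⁻⁴.
  J = N·m (work = force × distance),
      = kg·m²·s⁻².
  So J² = kg²·m⁴·s⁻⁴.
  N = kg·m/s² = kg·m·s⁻² (force = mass × acceleration).
  Hz = 1/s = s⁻¹ (frequency is cycles per second).
  Combining: V²·H²·J²·N·kg⁻¹·m⁻¹·s·Hz = (kg²·m⁴·s⁻⁶·A⁻²) · (kg²·m⁴·s⁻⁴·A⁻⁴) · (kg²·m⁴·s⁻⁴) · (kg·m·s⁻²) · kg⁻¹ · m⁻¹ · s · s⁻¹ = kg⁶·m¹²·s⁻¹⁶·A⁻⁶.
Left is kg⁷·m¹²·s⁻¹⁶·A⁻⁶; right is kg⁶·m¹²·s⁻¹⁶·A⁻⁶ — different.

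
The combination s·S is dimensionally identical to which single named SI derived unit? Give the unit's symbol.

F

S = kg⁻¹·m⁻²·s³·A².
Combining: s·S = s · (kg⁻¹·m⁻²·s³·A²) = kg⁻¹·m⁻²·s⁴·A².
kg⁻¹·m⁻²·s⁴·A² is the base-SI form of the farad.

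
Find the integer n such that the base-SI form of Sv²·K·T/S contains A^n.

-3

Sv = m²·s⁻².
So Sv² = m⁴·s⁻⁴.
T = kg·s⁻²·A⁻¹.
S = kg⁻¹·m⁻²·s³·A².
So S⁻¹ = kg·m²·s⁻³·A⁻².
Combining: Sv²·K·T·S⁻¹ = (m⁴·s⁻⁴) · K · (kg·s⁻²·A⁻¹) · (kg·m²·s⁻³·A⁻²) = kg²·m⁶·s⁻⁹·A⁻³·K.
The exponent of A is -3.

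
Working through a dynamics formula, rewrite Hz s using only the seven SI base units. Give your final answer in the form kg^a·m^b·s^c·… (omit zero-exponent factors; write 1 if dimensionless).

1

Hz = 1/s = s⁻¹ (frequency is cycles per second).
Combining: Hz·s = s⁻¹ · s = 1.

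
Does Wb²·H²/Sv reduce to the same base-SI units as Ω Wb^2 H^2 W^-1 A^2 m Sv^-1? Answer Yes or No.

No

Left side:
  Wb = kg·m²·s⁻²·A⁻¹.
  So Wb² = kg²·m⁴·s⁻⁴·A⁻².
  Sv = m²·s⁻².
  So Sv⁻¹ = m⁻²·s².
  H = kg·m²·s⁻²·A⁻².
  So H² = kg²·m⁴·s⁻⁴·A⁻⁴.
  Combining: Wb²·Sv⁻¹·H² = (kg²·m⁴·s⁻⁴·A⁻²) · (m⁻²·s²) · (kg²·m⁴·s⁻⁴·A⁻⁴) = kg⁴·m⁶·s⁻⁶·A⁻⁶.
Right side:
  Ω = kg·m²·s⁻³·A⁻².
  Wb = kg·m²·s⁻²·A⁻¹.
  So Wb² = kg²·m⁴·s⁻⁴·A⁻².
  H = kg·m²·s⁻²·A⁻².
  So H² = kg²·m⁴·s⁻⁴·A⁻⁴.
  W = kg·m²·s⁻³.
  So W⁻¹ = kg⁻¹·m⁻²·s³.
  Sv = m²·s⁻².
  So Sv⁻¹ = m⁻²·s².
  Combining: Ω·Wb²·H²·W⁻¹·A²·m·Sv⁻¹ = (kg·m²·s⁻³·A⁻²) · (kg²·m⁴·s⁻⁴·A⁻²) · (kg²·m⁴·s⁻⁴·A⁻⁴) · (kg⁻¹·m⁻²·s³) · A² · m · (m⁻²·s²) = kg⁴·m⁷·s⁻⁶·A⁻⁶.
Left is kg⁴·m⁶·s⁻⁶·A⁻⁶; right is kg⁴·m⁷·s⁻⁶·A⁻⁶ — different.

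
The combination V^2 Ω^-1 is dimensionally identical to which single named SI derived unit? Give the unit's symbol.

W

V = W/A (potential = power per current),
    = kg·m²·s⁻³·A⁻¹.
So V² = kg²·m⁴·s⁻⁶·A⁻².
Ω = V/A (resistance = voltage per current),
    = kg·m²·s⁻³·A⁻².
So Ω⁻¹ = kg⁻¹·m⁻²·s³·A².
Combining: V²·Ω⁻¹ = (kg²·m⁴·s⁻⁶·A⁻²) · (kg⁻¹·m⁻²·s³·A²) = kg·m²·s⁻³.
kg·m²·s⁻³ is the base-SI form of the watt.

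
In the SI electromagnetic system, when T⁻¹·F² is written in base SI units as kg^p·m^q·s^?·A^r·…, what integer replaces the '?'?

10

T = kg·s⁻²·A⁻¹.
So T⁻¹ = kg⁻¹·s²·A.
F = kg⁻¹·m⁻²·s⁴·A².
So F² = kg⁻²·m⁻⁴·s⁸·A⁴.
Combining: T⁻¹·F² = (kg⁻¹·s²·A) · (kg⁻²·m⁻⁴·s⁸·A⁴) = kg⁻³·m⁻⁴·s¹⁰·A⁵.
The exponent of s is 10.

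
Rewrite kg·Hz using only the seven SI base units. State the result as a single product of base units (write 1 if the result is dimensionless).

kg·s⁻¹

Hz = 1/s = s⁻¹ (frequency is cycles per second).
Combining: kg·Hz = kg · s⁻¹ = kg·s⁻¹.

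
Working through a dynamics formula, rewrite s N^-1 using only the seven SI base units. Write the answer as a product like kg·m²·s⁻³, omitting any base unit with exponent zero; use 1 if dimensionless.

kg⁻¹·m⁻¹·s³

N = kg·m·s⁻².
So N⁻¹ = kg⁻¹·m⁻¹·s².
Combining: s·N⁻¹ = s · (kg⁻¹·m⁻¹·s²) = kg⁻¹·m⁻¹·s³.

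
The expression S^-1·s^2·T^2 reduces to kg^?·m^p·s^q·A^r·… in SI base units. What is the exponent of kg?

3

S = 1/Ω (conductance is reciprocal resistance),
    = kg⁻¹·m⁻²·s³·A².
So S⁻¹ = kg·m²·s⁻³·A⁻².
T = Wb/m² (flux density = flux per area),
    = kg·s⁻²·A⁻¹.
So T² = kg²·s⁻⁴·A⁻².
Combining: S⁻¹·s²·T² = (kg·m²·s⁻³·A⁻²) · s² · (kg²·s⁻⁴·A⁻²) = kg³·m²·s⁻⁵·A⁻⁴.
The exponent of kg is 3.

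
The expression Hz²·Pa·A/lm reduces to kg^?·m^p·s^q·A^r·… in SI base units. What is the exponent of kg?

Hz = s⁻¹.
So Hz² = s⁻².
Pa = kg·m⁻¹·s⁻².
lm = cd.
So lm⁻¹ = cd⁻¹.
Combining: Hz²·Pa·A·lm⁻¹ = s⁻² · (kg·m⁻¹·s⁻²) · A · cd⁻¹ = kg·m⁻¹·s⁻⁴·A·cd⁻¹.
The exponent of kg is 1.

1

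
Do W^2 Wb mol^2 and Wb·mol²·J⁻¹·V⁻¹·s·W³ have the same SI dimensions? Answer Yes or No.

Left side:
  W = kg·m²·s⁻³.
  So W² = kg²·m⁴·s⁻⁶.
  Wb = kg·m²·s⁻²·A⁻¹.
  Combining: W²·Wb·mol² = (kg²·m⁴·s⁻⁶) · (kg·m²·s⁻²·A⁻¹) · mol² = kg³·m⁶·s⁻⁸·A⁻¹·mol².
Right side:
  Wb = V·s (flux: a volt is a weber per second),
      = kg·m²·s⁻²·A⁻¹.
  J = N·m (work = force × distance),
      = kg·m²·s⁻².
  So J⁻¹ = kg⁻¹·m⁻²·s².
  V = W/A (potential = power per current),
      = kg·m²·s⁻³·A⁻¹.
  So V⁻¹ = kg⁻¹·m⁻²·s³·A.
  W = J/s (power = energy per time),
      = kg·m²·s⁻³.
  So W³ = kg³·m⁶·s⁻⁹.
  Combining: Wb·mol²·J⁻¹·V⁻¹·s·W³ = (kg·m²·s⁻²·A⁻¹) · mol² · (kg⁻¹·m⁻²·s²) · (kg⁻¹·m⁻²·s³·A) · s · (kg³·m⁶·s⁻⁹) = kg²·m⁴·s⁻⁵·mol².
Left is kg³·m⁶·s⁻⁸·A⁻¹·mol²; right is kg²·m⁴·s⁻⁵·mol² — different.

No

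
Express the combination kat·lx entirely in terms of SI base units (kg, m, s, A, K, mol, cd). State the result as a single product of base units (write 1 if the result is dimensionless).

kat = mol/s = s⁻¹·mol (catalytic activity).
lx = lm/m² (illuminance = luminous flux per area),
    = m⁻²·cd.
Combining: kat·lx = (s⁻¹·mol) · (m⁻²·cd) = m⁻²·s⁻¹·mol·cd.

m⁻²·s⁻¹·mol·cd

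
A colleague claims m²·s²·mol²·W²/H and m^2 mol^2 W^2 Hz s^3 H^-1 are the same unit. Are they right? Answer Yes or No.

Yes

Left side:
  H = kg·m²·s⁻²·A⁻².
  So H⁻¹ = kg⁻¹·m⁻²·s²·A².
  W = kg·m²·s⁻³.
  So W² = kg²·m⁴·s⁻⁶.
  Combining: m²·H⁻¹·s²·mol²·W² = m² · (kg⁻¹·m⁻²·s²·A²) · s² · mol² · (kg²·m⁴·s⁻⁶) = kg·m⁴·s⁻²·A²·mol².
Right side:
  W = J/s (power = energy per time),
      = kg·m²·s⁻³.
  So W² = kg²·m⁴·s⁻⁶.
  Hz = 1/s = s⁻¹ (frequency is cycles per second).
  H = Wb/A (inductance = flux per current),
      = kg·m²·s⁻²·A⁻².
  So H⁻¹ = kg⁻¹·m⁻²·s²·A².
  Combining: m²·mol²·W²·Hz·s³·H⁻¹ = m² · mol² · (kg²·m⁴·s⁻⁶) · s⁻¹ · s³ · (kg⁻¹·m⁻²·s²·A²) = kg·m⁴·s⁻²·A²·mol².
Both reduce to kg·m⁴·s⁻²·A²·mol².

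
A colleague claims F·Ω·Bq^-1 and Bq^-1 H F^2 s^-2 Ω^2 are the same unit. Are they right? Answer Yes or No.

Left side:
  F = kg⁻¹·m⁻²·s⁴·A².
  Ω = kg·m²·s⁻³·A⁻².
  Bq = s⁻¹.
  So Bq⁻¹ = s.
  Combining: F·Ω·Bq⁻¹ = (kg⁻¹·m⁻²·s⁴·A²) · (kg·m²·s⁻³·A⁻²) · s = s².
Right side:
  Bq = 1/s = s⁻¹ (activity is decays per second).
  So Bq⁻¹ = s.
  H = Wb/A (inductance = flux per current),
      = kg·m²·s⁻²·A⁻².
  F = C/V (capacitance = charge per voltage),
      = A·s/(kg·m²·s⁻³·A⁻¹) (substituting C and V),
      = kg⁻¹·m⁻²·s⁴·A².
  So F² = kg⁻²·m⁻⁴·s⁸·A⁴.
  Ω = V/A (resistance = voltage per current),
      = kg·m²·s⁻³·A⁻².
  So Ω² = kg²·m⁴·s⁻⁶·A⁻⁴.
  Combining: Bq⁻¹·H·F²·s⁻²·Ω² = s · (kg·m²·s⁻²·A⁻²) · (kg⁻²·m⁻⁴·s⁸·A⁴) · s⁻² · (kg²·m⁴·s⁻⁶·A⁻⁴) = kg·m²·s⁻¹·A⁻².
Left is s²; right is kg·m²·s⁻¹·A⁻² — different.

No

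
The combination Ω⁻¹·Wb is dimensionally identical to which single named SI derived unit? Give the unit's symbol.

C

Ω = kg·m²·s⁻³·A⁻².
So Ω⁻¹ = kg⁻¹·m⁻²·s³·A².
Wb = kg·m²·s⁻²·A⁻¹.
Combining: Ω⁻¹·Wb = (kg⁻¹·m⁻²·s³·A²) · (kg·m²·s⁻²·A⁻¹) = s·A.
s·A is the base-SI form of the coulomb.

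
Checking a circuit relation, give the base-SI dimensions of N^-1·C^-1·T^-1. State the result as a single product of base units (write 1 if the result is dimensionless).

kg⁻²·m⁻¹·s³

N = kg·m·s⁻².
So N⁻¹ = kg⁻¹·m⁻¹·s².
C = s·A.
So C⁻¹ = s⁻¹·A⁻¹.
T = kg·s⁻²·A⁻¹.
So T⁻¹ = kg⁻¹·s²·A.
Combining: N⁻¹·C⁻¹·T⁻¹ = (kg⁻¹·m⁻¹·s²) · (s⁻¹·A⁻¹) · (kg⁻¹·s²·A) = kg⁻²·m⁻¹·s³.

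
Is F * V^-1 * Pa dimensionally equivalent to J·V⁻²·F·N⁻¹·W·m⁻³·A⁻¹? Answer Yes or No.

No

Left side:
  F = C/V (capacitance = charge per voltage),
      = A·s/(kg·m²·s⁻³·A⁻¹) (substituting C and V),
      = kg⁻¹·m⁻²·s⁴·A².
  V = W/A (potential = power per current),
      = kg·m²·s⁻³·A⁻¹.
  So V⁻¹ = kg⁻¹·m⁻²·s³·A.
  Pa = N/m² (pressure = force per area),
      = kg·m⁻¹·s⁻².
  Combining: F·V⁻¹·Pa = (kg⁻¹·m⁻²·s⁴·A²) · (kg⁻¹·m⁻²·s³·A) · (kg·m⁻¹·s⁻²) = kg⁻¹·m⁻⁵·s⁵·A³.
Right side:
  J = N·m (work = force × distance),
      = kg·m²·s⁻².
  V = W/A (potential = power per current),
      = kg·m²·s⁻³·A⁻¹.
  So V⁻² = kg⁻²·m⁻⁴·s⁶·A².
  F = C/V (capacitance = charge per voltage),
      = A·s/(kg·m²·s⁻³·A⁻¹) (substituting C and V),
      = kg⁻¹·m⁻²·s⁴·A².
  N = kg·m/s² = kg·m·s⁻² (force = mass × acceleration).
  So N⁻¹ = kg⁻¹·m⁻¹·s².
  W = J/s (power = energy per time),
      = kg·m²·s⁻³.
  Combining: J·V⁻²·F·N⁻¹·W·m⁻³·A⁻¹ = (kg·m²·s⁻²) · (kg⁻²·m⁻⁴·s⁶·A²) · (kg⁻¹·m⁻²·s⁴·A²) · (kg⁻¹·m⁻¹·s²) · (kg·m²·s⁻³) · m⁻³ · A⁻¹ = kg⁻²·m⁻⁶·s⁷·A³.
Left is kg⁻¹·m⁻⁵·s⁵·A³; right is kg⁻²·m⁻⁶·s⁷·A³ — different.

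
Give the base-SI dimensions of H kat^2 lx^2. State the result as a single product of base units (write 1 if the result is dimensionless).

kg·m⁻²·s⁻⁴·A⁻²·mol²·cd²

H = Wb/A (inductance = flux per current),
    = kg·m²·s⁻²·A⁻².
kat = mol/s = s⁻¹·mol (catalytic activity).
So kat² = s⁻²·mol².
lx = lm/m² (illuminance = luminous flux per area),
    = m⁻²·cd.
So lx² = m⁻⁴·cd².
Combining: H·kat²·lx² = (kg·m²·s⁻²·A⁻²) · (s⁻²·mol²) · (m⁻⁴·cd²) = kg·m⁻²·s⁻⁴·A⁻²·mol²·cd².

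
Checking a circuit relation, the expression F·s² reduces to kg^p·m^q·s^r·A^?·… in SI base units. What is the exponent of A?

F = C/V (capacitance = charge per voltage),
    = A·s/(kg·m²·s⁻³·A⁻¹) (substituting C and V),
    = kg⁻¹·m⁻²·s⁴·A².
Combining: F·s² = (kg⁻¹·m⁻²·s⁴·A²) · s² = kg⁻¹·m⁻²·s⁶·A².
The exponent of A is 2.

2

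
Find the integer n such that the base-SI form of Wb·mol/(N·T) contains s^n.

N = kg·m/s² = kg·m·s⁻² (force = mass × acceleration).
So N⁻¹ = kg⁻¹·m⁻¹·s².
Wb = V·s (flux: a volt is a weber per second),
    = kg·m²·s⁻²·A⁻¹.
T = Wb/m² (flux density = flux per area),
    = kg·s⁻²·A⁻¹.
So T⁻¹ = kg⁻¹·s²·A.
Combining: N⁻¹·Wb·mol·T⁻¹ = (kg⁻¹·m⁻¹·s²) · (kg·m²·s⁻²·A⁻¹) · mol · (kg⁻¹·s²·A) = kg⁻¹·m·s²·mol.
The exponent of s is 2.

2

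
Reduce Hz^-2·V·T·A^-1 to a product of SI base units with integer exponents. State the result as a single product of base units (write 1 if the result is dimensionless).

Hz = s⁻¹.
So Hz⁻² = s².
V = kg·m²·s⁻³·A⁻¹.
T = kg·s⁻²·A⁻¹.
Combining: Hz⁻²·V·T·A⁻¹ = s² · (kg·m²·s⁻³·A⁻¹) · (kg·s⁻²·A⁻¹) · A⁻¹ = kg²·m²·s⁻³·A⁻³.

kg²·m²·s⁻³·A⁻³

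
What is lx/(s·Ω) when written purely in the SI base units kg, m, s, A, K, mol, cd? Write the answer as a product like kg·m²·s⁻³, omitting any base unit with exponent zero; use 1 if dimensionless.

kg⁻¹·m⁻⁴·s²·A²·cd

lx = lm/m² (illuminance = luminous flux per area),
    = m⁻²·cd.
Ω = V/A (resistance = voltage per current),
    = kg·m²·s⁻³·A⁻².
So Ω⁻¹ = kg⁻¹·m⁻²·s³·A².
Combining: lx·s⁻¹·Ω⁻¹ = (m⁻²·cd) · s⁻¹ · (kg⁻¹·m⁻²·s³·A²) = kg⁻¹·m⁻⁴·s²·A²·cd.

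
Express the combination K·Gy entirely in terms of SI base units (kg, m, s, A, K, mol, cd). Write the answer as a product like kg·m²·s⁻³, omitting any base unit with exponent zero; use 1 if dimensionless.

m²·s⁻²·K

Gy = J/kg (absorbed dose = energy per mass),
    = m²·s⁻².
Combining: K·Gy = K · (m²·s⁻²) = m²·s⁻²·K.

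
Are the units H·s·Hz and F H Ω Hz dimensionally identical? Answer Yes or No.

Yes

Left side:
  H = Wb/A (inductance = flux per current),
      = kg·m²·s⁻²·A⁻².
  Hz = 1/s = s⁻¹ (frequency is cycles per second).
  Combining: H·s·Hz = (kg·m²·s⁻²·A⁻²) · s · s⁻¹ = kg·m²·s⁻²·A⁻².
Right side:
  F = C/V (capacitance = charge per voltage),
      = A·s/(kg·m²·s⁻³·A⁻¹) (substituting C and V),
      = kg⁻¹·m⁻²·s⁴·A².
  H = Wb/A (inductance = flux per current),
      = kg·m²·s⁻²·A⁻².
  Ω = V/A (resistance = voltage per current),
      = kg·m²·s⁻³·A⁻².
  Hz = 1/s = s⁻¹ (frequency is cycles per second).
  Combining: F·H·Ω·Hz = (kg⁻¹·m⁻²·s⁴·A²) · (kg·m²·s⁻²·A⁻²) · (kg·m²·s⁻³·A⁻²) · s⁻¹ = kg·m²·s⁻²·A⁻².
Both reduce to kg·m²·s⁻²·A⁻².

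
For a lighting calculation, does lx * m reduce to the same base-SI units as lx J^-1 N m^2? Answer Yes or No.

Left side:
  lx = lm/m² (illuminance = luminous flux per area),
      = m⁻²·cd.
  Combining: lx·m = (m⁻²·cd) · m = m⁻¹·cd.
Right side:
  lx = m⁻²·cd.
  J = kg·m²·s⁻².
  So J⁻¹ = kg⁻¹·m⁻²·s².
  N = kg·m·s⁻².
  Combining: lx·J⁻¹·N·m² = (m⁻²·cd) · (kg⁻¹·m⁻²·s²) · (kg·m·s⁻²) · m² = m⁻¹·cd.
Both reduce to m⁻¹·cd.

Yes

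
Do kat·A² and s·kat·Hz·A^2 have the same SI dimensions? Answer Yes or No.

Left side:
  kat = mol/s = s⁻¹·mol (catalytic activity).
  Combining: kat·A² = (s⁻¹·mol) · A² = s⁻¹·A²·mol.
Right side:
  kat = mol/s = s⁻¹·mol (catalytic activity).
  Hz = 1/s = s⁻¹ (frequency is cycles per second).
  Combining: s·kat·Hz·A² = s · (s⁻¹·mol) · s⁻¹ · A² = s⁻¹·A²·mol.
Both reduce to s⁻¹·A²·mol.

Yes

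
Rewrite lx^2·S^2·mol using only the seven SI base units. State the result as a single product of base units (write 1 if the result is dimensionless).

lx = lm/m² (illuminance = luminous flux per area),
    = m⁻²·cd.
So lx² = m⁻⁴·cd².
S = 1/Ω (conductance is reciprocal resistance),
    = kg⁻¹·m⁻²·s³·A².
So S² = kg⁻²·m⁻⁴·s⁶·A⁴.
Combining: lx²·S²·mol = (m⁻⁴·cd²) · (kg⁻²·m⁻⁴·s⁶·A⁴) · mol = kg⁻²·m⁻⁸·s⁶·A⁴·mol·cd².

kg⁻²·m⁻⁸·s⁶·A⁴·mol·cd²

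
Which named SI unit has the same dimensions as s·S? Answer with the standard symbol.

F

S = 1/Ω (conductance is reciprocal resistance),
    = kg⁻¹·m⁻²·s³·A².
Combining: s·S = s · (kg⁻¹·m⁻²·s³·A²) = kg⁻¹·m⁻²·s⁴·A².
kg⁻¹·m⁻²·s⁴·A² is the base-SI form of the farad.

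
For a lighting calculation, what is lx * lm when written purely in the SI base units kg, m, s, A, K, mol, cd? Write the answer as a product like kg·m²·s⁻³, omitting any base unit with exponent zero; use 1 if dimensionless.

lx = m⁻²·cd.
lm = cd.
Combining: lx·lm = (m⁻²·cd) · cd = m⁻²·cd².

m⁻²·cd²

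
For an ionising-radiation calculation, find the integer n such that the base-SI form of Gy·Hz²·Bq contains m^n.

Gy = J/kg (absorbed dose = energy per mass),
    = m²·s⁻².
Hz = 1/s = s⁻¹ (frequency is cycles per second).
So Hz² = s⁻².
Bq = 1/s = s⁻¹ (activity is decays per second).
Combining: Gy·Hz²·Bq = (m²·s⁻²) · s⁻² · s⁻¹ = m²·s⁻⁵.
The exponent of m is 2.

2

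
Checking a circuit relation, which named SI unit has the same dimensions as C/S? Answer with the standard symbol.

Wb

C = A·s = s·A (charge = current × time).
S = 1/Ω (conductance is reciprocal resistance),
    = kg⁻¹·m⁻²·s³·A².
So S⁻¹ = kg·m²·s⁻³·A⁻².
Combining: C·S⁻¹ = (s·A) · (kg·m²·s⁻³·A⁻²) = kg·m²·s⁻²·A⁻¹.
kg·m²·s⁻²·A⁻¹ is the base-SI form of the weber.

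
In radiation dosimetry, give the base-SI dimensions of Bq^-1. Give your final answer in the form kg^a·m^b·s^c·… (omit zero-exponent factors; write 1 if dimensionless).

s

Bq = 1/s = s⁻¹ (activity is decays per second).
So Bq⁻¹ = s.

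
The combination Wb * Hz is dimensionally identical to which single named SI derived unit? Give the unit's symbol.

Wb = V·s (flux: a volt is a weber per second),
    = kg·m²·s⁻²·A⁻¹.
Hz = 1/s = s⁻¹ (frequency is cycles per second).
Combining: Wb·Hz = (kg·m²·s⁻²·A⁻¹) · s⁻¹ = kg·m²·s⁻³·A⁻¹.
kg·m²·s⁻³·A⁻¹ is the base-SI form of the volt.

V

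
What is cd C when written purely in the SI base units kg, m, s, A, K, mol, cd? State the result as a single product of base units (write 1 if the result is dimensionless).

s·A·cd

C = A·s = s·A (charge = current × time).
Combining: cd·C = cd · (s·A) = s·A·cd.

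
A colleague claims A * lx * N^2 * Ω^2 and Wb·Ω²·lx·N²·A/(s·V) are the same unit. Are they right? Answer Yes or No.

Left side:
  lx = lm/m² (illuminance = luminous flux per area),
      = m⁻²·cd.
  N = kg·m/s² = kg·m·s⁻² (force = mass × acceleration).
  So N² = kg²·m²·s⁻⁴.
  Ω = V/A (resistance = voltage per current),
      = kg·m²·s⁻³·A⁻².
  So Ω² = kg²·m⁴·s⁻⁶·A⁻⁴.
  Combining: A·lx·N²·Ω² = A · (m⁻²·cd) · (kg²·m²·s⁻⁴) · (kg²·m⁴·s⁻⁶·A⁻⁴) = kg⁴·m⁴·s⁻¹⁰·A⁻³·cd.
Right side:
  Wb = V·s (flux: a volt is a weber per second),
      = kg·m²·s⁻²·A⁻¹.
  Ω = V/A (resistance = voltage per current),
      = kg·m²·s⁻³·A⁻².
  So Ω² = kg²·m⁴·s⁻⁶·A⁻⁴.
  lx = lm/m² (illuminance = luminous flux per area),
      = m⁻²·cd.
  N = kg·m/s² = kg·m·s⁻² (force = mass × acceleration).
  So N² = kg²·m²·s⁻⁴.
  V = W/A (potential = power per current),
      = kg·m²·s⁻³·A⁻¹.
  So V⁻¹ = kg⁻¹·m⁻²·s³·A.
  Combining: Wb·Ω²·s⁻¹·lx·N²·A·V⁻¹ = (kg·m²·s⁻²·A⁻¹) · (kg²·m⁴·s⁻⁶·A⁻⁴) · s⁻¹ · (m⁻²·cd) · (kg²·m²·s⁻⁴) · A · (kg⁻¹·m⁻²·s³·A) = kg⁴·m⁴·s⁻¹⁰·A⁻³·cd.
Both reduce to kg⁴·m⁴·s⁻¹⁰·A⁻³·cd.

Yes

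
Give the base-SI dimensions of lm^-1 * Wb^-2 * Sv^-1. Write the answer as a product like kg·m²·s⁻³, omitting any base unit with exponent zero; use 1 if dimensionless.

kg⁻²·m⁻⁶·s⁶·A²·cd⁻¹

lm = cd·sr = cd (luminous flux; sr is dimensionless).
So lm⁻¹ = cd⁻¹.
Wb = V·s (flux: a volt is a weber per second),
    = kg·m²·s⁻²·A⁻¹.
So Wb⁻² = kg⁻²·m⁻⁴·s⁴·A².
Sv = J/kg (equivalent dose = energy per mass),
    = m²·s⁻².
So Sv⁻¹ = m⁻²·s².
Combining: lm⁻¹·Wb⁻²·Sv⁻¹ = cd⁻¹ · (kg⁻²·m⁻⁴·s⁴·A²) · (m⁻²·s²) = kg⁻²·m⁻⁶·s⁶·A²·cd⁻¹.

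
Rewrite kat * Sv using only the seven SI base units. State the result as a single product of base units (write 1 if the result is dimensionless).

m²·s⁻³·mol

kat = mol/s = s⁻¹·mol (catalytic activity).
Sv = J/kg (equivalent dose = energy per mass),
    = m²·s⁻².
Combining: kat·Sv = (s⁻¹·mol) · (m²·s⁻²) = m²·s⁻³·mol.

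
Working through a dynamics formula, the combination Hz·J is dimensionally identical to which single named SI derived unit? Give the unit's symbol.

W

Hz = 1/s = s⁻¹ (frequency is cycles per second).
J = N·m (work = force × distance),
    = kg·m²·s⁻².
Combining: Hz·J = s⁻¹ · (kg·m²·s⁻²) = kg·m²·s⁻³.
kg·m²·s⁻³ is the base-SI form of the watt.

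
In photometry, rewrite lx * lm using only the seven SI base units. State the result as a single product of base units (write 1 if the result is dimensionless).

m⁻²·cd²

lx = lm/m² (illuminance = luminous flux per area),
    = m⁻²·cd.
lm = cd·sr = cd (luminous flux; sr is dimensionless).
Combining: lx·lm = (m⁻²·cd) · cd = m⁻²·cd².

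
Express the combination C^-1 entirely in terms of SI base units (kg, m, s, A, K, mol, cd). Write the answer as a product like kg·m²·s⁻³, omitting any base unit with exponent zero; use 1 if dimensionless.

C = s·A.
So C⁻¹ = s⁻¹·A⁻¹.

s⁻¹·A⁻¹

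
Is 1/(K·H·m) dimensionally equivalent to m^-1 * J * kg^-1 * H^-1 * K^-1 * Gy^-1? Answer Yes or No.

Left side:
  H = kg·m²·s⁻²·A⁻².
  So H⁻¹ = kg⁻¹·m⁻²·s²·A².
  Combining: K⁻¹·H⁻¹·m⁻¹ = K⁻¹ · (kg⁻¹·m⁻²·s²·A²) · m⁻¹ = kg⁻¹·m⁻³·s²·A²·K⁻¹.
Right side:
  J = kg·m²·s⁻².
  H = kg·m²·s⁻²·A⁻².
  So H⁻¹ = kg⁻¹·m⁻²·s²·A².
  Gy = m²·s⁻².
  So Gy⁻¹ = m⁻²·s².
  Combining: m⁻¹·J·kg⁻¹·H⁻¹·K⁻¹·Gy⁻¹ = m⁻¹ · (kg·m²·s⁻²) · kg⁻¹ · (kg⁻¹·m⁻²·s²·A²) · K⁻¹ · (m⁻²·s²) = kg⁻¹·m⁻³·s²·A²·K⁻¹.
Both reduce to kg⁻¹·m⁻³·s²·A²·K⁻¹.

Yes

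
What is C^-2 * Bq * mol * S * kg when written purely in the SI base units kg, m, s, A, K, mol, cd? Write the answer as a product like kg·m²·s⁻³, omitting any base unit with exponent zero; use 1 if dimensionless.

m⁻²·mol

C = A·s = s·A (charge = current × time).
So C⁻² = s⁻²·A⁻².
Bq = 1/s = s⁻¹ (activity is decays per second).
S = 1/Ω (conductance is reciprocal resistance),
    = kg⁻¹·m⁻²·s³·A².
Combining: C⁻²·Bq·mol·S·kg = (s⁻²·A⁻²) · s⁻¹ · mol · (kg⁻¹·m⁻²·s³·A²) · kg = m⁻²·mol.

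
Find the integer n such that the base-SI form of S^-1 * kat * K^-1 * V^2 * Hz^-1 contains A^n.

-4

S = kg⁻¹·m⁻²·s³·A².
So S⁻¹ = kg·m²·s⁻³·A⁻².
kat = s⁻¹·mol.
V = kg·m²·s⁻³·A⁻¹.
So V² = kg²·m⁴·s⁻⁶·A⁻².
Hz = s⁻¹.
So Hz⁻¹ = s.
Combining: S⁻¹·kat·K⁻¹·V²·Hz⁻¹ = (kg·m²·s⁻³·A⁻²) · (s⁻¹·mol) · K⁻¹ · (kg²·m⁴·s⁻⁶·A⁻²) · s = kg³·m⁶·s⁻⁹·A⁻⁴·K⁻¹·mol.
The exponent of A is -4.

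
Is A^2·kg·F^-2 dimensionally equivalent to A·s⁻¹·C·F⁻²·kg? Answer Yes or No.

Left side:
  F = kg⁻¹·m⁻²·s⁴·A².
  So F⁻² = kg²·m⁴·s⁻⁸·A⁻⁴.
  Combining: A²·kg·F⁻² = A² · kg · (kg²·m⁴·s⁻⁸·A⁻⁴) = kg³·m⁴·s⁻⁸·A⁻².
Right side:
  C = A·s = s·A (charge = current × time).
  F = C/V (capacitance = charge per voltage),
      = A·s/(kg·m²·s⁻³·A⁻¹) (substituting C and V),
      = kg⁻¹·m⁻²·s⁴·A².
  So F⁻² = kg²·m⁴·s⁻⁸·A⁻⁴.
  Combining: A·s⁻¹·C·F⁻²·kg = A · s⁻¹ · (s·A) · (kg²·m⁴·s⁻⁸·A⁻⁴) · kg = kg³·m⁴·s⁻⁸·A⁻².
Both reduce to kg³·m⁴·s⁻⁸·A⁻².

Yes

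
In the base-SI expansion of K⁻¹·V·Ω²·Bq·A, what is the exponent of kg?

V = kg·m²·s⁻³·A⁻¹.
Ω = kg·m²·s⁻³·A⁻².
So Ω² = kg²·m⁴·s⁻⁶·A⁻⁴.
Bq = s⁻¹.
Combining: K⁻¹·V·Ω²·Bq·A = K⁻¹ · (kg·m²·s⁻³·A⁻¹) · (kg²·m⁴·s⁻⁶·A⁻⁴) · s⁻¹ · A = kg³·m⁶·s⁻¹⁰·A⁻⁴·K⁻¹.
The exponent of kg is 3.

3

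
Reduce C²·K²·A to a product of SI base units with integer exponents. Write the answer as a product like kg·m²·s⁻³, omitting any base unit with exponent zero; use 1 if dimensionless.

C = A·s = s·A (charge = current × time).
So C² = s²·A².
Combining: C²·K²·A = (s²·A²) · K² · A = s²·A³·K².

s²·A³·K²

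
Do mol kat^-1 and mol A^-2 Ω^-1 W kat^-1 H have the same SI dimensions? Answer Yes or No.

No

Left side:
  kat = s⁻¹·mol.
  So kat⁻¹ = s·mol⁻¹.
  Combining: mol·kat⁻¹ = mol · (s·mol⁻¹) = s.
Right side:
  Ω = V/A (resistance = voltage per current),
      = kg·m²·s⁻³·A⁻².
  So Ω⁻¹ = kg⁻¹·m⁻²·s³·A².
  W = J/s (power = energy per time),
      = kg·m²·s⁻³.
  kat = mol/s = s⁻¹·mol (catalytic activity).
  So kat⁻¹ = s·mol⁻¹.
  H = Wb/A (inductance = flux per current),
      = kg·m²·s⁻²·A⁻².
  Combining: mol·A⁻²·Ω⁻¹·W·kat⁻¹·H = mol · A⁻² · (kg⁻¹·m⁻²·s³·A²) · (kg·m²·s⁻³) · (s·mol⁻¹) · (kg·m²·s⁻²·A⁻²) = kg·m²·s⁻¹·A⁻².
Left is s; right is kg·m²·s⁻¹·A⁻² — different.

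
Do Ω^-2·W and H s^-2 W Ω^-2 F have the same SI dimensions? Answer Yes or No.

Left side:
  Ω = kg·m²·s⁻³·A⁻².
  So Ω⁻² = kg⁻²·m⁻⁴·s⁶·A⁴.
  W = kg·m²·s⁻³.
  Combining: Ω⁻²·W = (kg⁻²·m⁻⁴·s⁶·A⁴) · (kg·m²·s⁻³) = kg⁻¹·m⁻²·s³·A⁴.
Right side:
  H = Wb/A (inductance = flux per current),
      = kg·m²·s⁻²·A⁻².
  W = J/s (power = energy per time),
      = kg·m²·s⁻³.
  Ω = V/A (resistance = voltage per current),
      = kg·m²·s⁻³·A⁻².
  So Ω⁻² = kg⁻²·m⁻⁴·s⁶·A⁴.
  F = C/V (capacitance = charge per voltage),
      = A·s/(kg·m²·s⁻³·A⁻¹) (substituting C and V),
      = kg⁻¹·m⁻²·s⁴·A².
  Combining: H·s⁻²·W·Ω⁻²·F = (kg·m²·s⁻²·A⁻²) · s⁻² · (kg·m²·s⁻³) · (kg⁻²·m⁻⁴·s⁶·A⁴) · (kg⁻¹·m⁻²·s⁴·A²) = kg⁻¹·m⁻²·s³·A⁴.
Both reduce to kg⁻¹·m⁻²·s³·A⁴.

Yes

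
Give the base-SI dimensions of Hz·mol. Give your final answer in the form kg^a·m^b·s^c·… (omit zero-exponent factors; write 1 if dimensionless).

Hz = 1/s = s⁻¹ (frequency is cycles per second).
Combining: Hz·mol = s⁻¹ · mol = s⁻¹·mol.

s⁻¹·mol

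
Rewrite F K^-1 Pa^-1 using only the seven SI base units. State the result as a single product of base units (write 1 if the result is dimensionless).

kg⁻²·m⁻¹·s⁶·A²·K⁻¹

F = C/V (capacitance = charge per voltage),
    = A·s/(kg·m²·s⁻³·A⁻¹) (substituting C and V),
    = kg⁻¹·m⁻²·s⁴·A².
Pa = N/m² (pressure = force per area),
    = kg·m⁻¹·s⁻².
So Pa⁻¹ = kg⁻¹·m·s².
Combining: F·K⁻¹·Pa⁻¹ = (kg⁻¹·m⁻²·s⁴·A²) · K⁻¹ · (kg⁻¹·m·s²) = kg⁻²·m⁻¹·s⁶·A²·K⁻¹.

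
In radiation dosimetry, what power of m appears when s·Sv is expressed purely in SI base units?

Sv = J/kg (equivalent dose = energy per mass),
    = m²·s⁻².
Combining: s·Sv = s · (m²·s⁻²) = m²·s⁻¹.
The exponent of m is 2.

2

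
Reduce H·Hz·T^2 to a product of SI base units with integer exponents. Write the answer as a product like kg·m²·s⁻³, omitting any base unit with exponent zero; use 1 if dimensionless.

H = Wb/A (inductance = flux per current),
    = kg·m²·s⁻²·A⁻².
Hz = 1/s = s⁻¹ (frequency is cycles per second).
T = Wb/m² (flux density = flux per area),
    = kg·s⁻²·A⁻¹.
So T² = kg²·s⁻⁴·A⁻².
Combining: H·Hz·T² = (kg·m²·s⁻²·A⁻²) · s⁻¹ · (kg²·s⁻⁴·A⁻²) = kg³·m²·s⁻⁷·A⁻⁴.

kg³·m²·s⁻⁷·A⁻⁴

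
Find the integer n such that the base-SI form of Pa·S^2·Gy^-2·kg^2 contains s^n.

Pa = N/m² (pressure = force per area),
    = kg·m⁻¹·s⁻².
S = 1/Ω (conductance is reciprocal resistance),
    = kg⁻¹·m⁻²·s³·A².
So S² = kg⁻²·m⁻⁴·s⁶·A⁴.
Gy = J/kg (absorbed dose = energy per mass),
    = m²·s⁻².
So Gy⁻² = m⁻⁴·s⁴.
Combining: Pa·S²·Gy⁻²·kg² = (kg·m⁻¹·s⁻²) · (kg⁻²·m⁻⁴·s⁶·A⁴) · (m⁻⁴·s⁴) · kg² = kg·m⁻⁹·s⁸·A⁴.
The exponent of s is 8.

8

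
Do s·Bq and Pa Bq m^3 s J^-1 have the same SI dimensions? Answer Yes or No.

Left side:
  Bq = 1/s = s⁻¹ (activity is decays per second).
  Combining: s·Bq = s · s⁻¹ = 1.
Right side:
  Pa = N/m² (pressure = force per area),
      = kg·m⁻¹·s⁻².
  Bq = 1/s = s⁻¹ (activity is decays per second).
  J = N·m (work = force × distance),
      = kg·m²·s⁻².
  So J⁻¹ = kg⁻¹·m⁻²·s².
  Combining: Pa·Bq·m³·s·J⁻¹ = (kg·m⁻¹·s⁻²) · s⁻¹ · m³ · s · (kg⁻¹·m⁻²·s²) = 1.
Both reduce to 1.

Yes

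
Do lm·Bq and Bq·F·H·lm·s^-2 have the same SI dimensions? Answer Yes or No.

Left side:
  lm = cd·sr = cd (luminous flux; sr is dimensionless).
  Bq = 1/s = s⁻¹ (activity is decays per second).
  Combining: lm·Bq = cd · s⁻¹ = s⁻¹·cd.
Right side:
  Bq = s⁻¹.
  F = kg⁻¹·m⁻²·s⁴·A².
  H = kg·m²·s⁻²·A⁻².
  lm = cd.
  Combining: Bq·F·H·lm·s⁻² = s⁻¹ · (kg⁻¹·m⁻²·s⁴·A²) · (kg·m²·s⁻²·A⁻²) · cd · s⁻² = s⁻¹·cd.
Both reduce to s⁻¹·cd.

Yes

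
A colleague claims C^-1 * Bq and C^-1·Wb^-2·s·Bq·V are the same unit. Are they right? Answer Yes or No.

Left side:
  C = A·s = s·A (charge = current × time).
  So C⁻¹ = s⁻¹·A⁻¹.
  Bq = 1/s = s⁻¹ (activity is decays per second).
  Combining: C⁻¹·Bq = (s⁻¹·A⁻¹) · s⁻¹ = s⁻²·A⁻¹.
Right side:
  C = s·A.
  So C⁻¹ = s⁻¹·A⁻¹.
  Wb = kg·m²·s⁻²·A⁻¹.
  So Wb⁻² = kg⁻²·m⁻⁴·s⁴·A².
  Bq = s⁻¹.
  V = kg·m²·s⁻³·A⁻¹.
  Combining: C⁻¹·Wb⁻²·s·Bq·V = (s⁻¹·A⁻¹) · (kg⁻²·m⁻⁴·s⁴·A²) · s · s⁻¹ · (kg·m²·s⁻³·A⁻¹) = kg⁻¹·m⁻².
Left is s⁻²·A⁻¹; right is kg⁻¹·m⁻² — different.

No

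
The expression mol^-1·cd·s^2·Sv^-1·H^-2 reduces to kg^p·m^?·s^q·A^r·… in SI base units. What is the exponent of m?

Sv = m²·s⁻².
So Sv⁻¹ = m⁻²·s².
H = kg·m²·s⁻²·A⁻².
So H⁻² = kg⁻²·m⁻⁴·s⁴·A⁴.
Combining: mol⁻¹·cd·s²·Sv⁻¹·H⁻² = mol⁻¹ · cd · s² · (m⁻²·s²) · (kg⁻²·m⁻⁴·s⁴·A⁴) = kg⁻²·m⁻⁶·s⁸·A⁴·mol⁻¹·cd.
The exponent of m is -6.

-6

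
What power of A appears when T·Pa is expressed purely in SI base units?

T = Wb/m² (flux density = flux per area),
    = kg·s⁻²·A⁻¹.
Pa = N/m² (pressure = force per area),
    = kg·m⁻¹·s⁻².
Combining: T·Pa = (kg·s⁻²·A⁻¹) · (kg·m⁻¹·s⁻²) = kg²·m⁻¹·s⁻⁴·A⁻¹.
The exponent of A is -1.

-1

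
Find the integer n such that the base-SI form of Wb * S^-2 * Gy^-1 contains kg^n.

3

Wb = V·s (flux: a volt is a weber per second),
    = kg·m²·s⁻²·A⁻¹.
S = 1/Ω (conductance is reciprocal resistance),
    = kg⁻¹·m⁻²·s³·A².
So S⁻² = kg²·m⁴·s⁻⁶·A⁻⁴.
Gy = J/kg (absorbed dose = energy per mass),
    = m²·s⁻².
So Gy⁻¹ = m⁻²·s².
Combining: Wb·S⁻²·Gy⁻¹ = (kg·m²·s⁻²·A⁻¹) · (kg²·m⁴·s⁻⁶·A⁻⁴) · (m⁻²·s²) = kg³·m⁴·s⁻⁶·A⁻⁵.
The exponent of kg is 3.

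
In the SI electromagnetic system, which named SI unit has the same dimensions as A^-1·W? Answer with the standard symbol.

W = J/s (power = energy per time),
    = kg·m²·s⁻³.
Combining: A⁻¹·W = A⁻¹ · (kg·m²·s⁻³) = kg·m²·s⁻³·A⁻¹.
kg·m²·s⁻³·A⁻¹ is the base-SI form of the volt.

V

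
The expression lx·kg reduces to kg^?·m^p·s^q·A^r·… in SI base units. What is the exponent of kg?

1

lx = lm/m² (illuminance = luminous flux per area),
    = m⁻²·cd.
Combining: lx·kg = (m⁻²·cd) · kg = kg·m⁻²·cd.
The exponent of kg is 1.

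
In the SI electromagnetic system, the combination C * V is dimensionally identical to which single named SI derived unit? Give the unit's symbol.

J

C = A·s = s·A (charge = current × time).
V = W/A (potential = power per current),
    = kg·m²·s⁻³·A⁻¹.
Combining: C·V = (s·A) · (kg·m²·s⁻³·A⁻¹) = kg·m²·s⁻².
kg·m²·s⁻² is the base-SI form of the joule.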